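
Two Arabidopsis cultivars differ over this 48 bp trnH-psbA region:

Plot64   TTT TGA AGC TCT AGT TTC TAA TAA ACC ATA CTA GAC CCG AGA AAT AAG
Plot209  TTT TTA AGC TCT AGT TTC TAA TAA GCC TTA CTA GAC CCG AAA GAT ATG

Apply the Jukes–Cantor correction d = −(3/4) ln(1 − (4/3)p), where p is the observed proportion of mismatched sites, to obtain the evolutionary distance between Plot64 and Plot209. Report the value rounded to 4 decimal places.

The sequences differ at positions 5 (G/T), 25 (A/G), 28 (A/T), 41 (G/A), 43 (A/G), 47 (A/T).
p = 6/48 = 0.125000.
d = −0.75 · ln(1 − (4/3)·0.125000) = −0.75 · ln(0.833333) = −0.75 · (-0.182322) = 0.1367.

0.1367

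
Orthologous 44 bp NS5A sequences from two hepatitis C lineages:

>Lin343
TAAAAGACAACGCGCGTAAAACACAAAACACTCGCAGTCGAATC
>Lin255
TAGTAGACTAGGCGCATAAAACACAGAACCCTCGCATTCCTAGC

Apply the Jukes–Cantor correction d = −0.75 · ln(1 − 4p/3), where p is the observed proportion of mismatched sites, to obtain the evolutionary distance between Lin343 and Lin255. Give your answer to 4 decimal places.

0.3041

The sequences differ at positions 3 (A/G), 4 (A/T), 9 (A/T), 11 (C/G), 16 (G/A), 26 (A/G), 30 (A/C), 37 (G/T), 40 (G/C), 41 (A/T), 43 (T/G).
p = 11/44 = 0.250000.
d = −0.75 · ln(1 − (4/3)·0.250000) = −0.75 · ln(0.666667) = −0.75 · (-0.405465) = 0.3041.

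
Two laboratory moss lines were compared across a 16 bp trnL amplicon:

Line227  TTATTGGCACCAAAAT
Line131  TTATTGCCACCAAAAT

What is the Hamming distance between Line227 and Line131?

1

A single mismatch occurs at site 7 (G→C).
That gives 1 mismatch out of 16 aligned sites, so the Hamming distance is 1.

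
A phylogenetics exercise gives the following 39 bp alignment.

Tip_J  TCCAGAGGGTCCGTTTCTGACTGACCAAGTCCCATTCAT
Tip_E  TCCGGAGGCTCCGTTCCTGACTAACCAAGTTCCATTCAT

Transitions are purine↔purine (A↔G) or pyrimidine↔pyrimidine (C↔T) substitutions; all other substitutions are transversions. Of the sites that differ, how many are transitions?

Mismatches occur at site 4 (A↔G, transition), site 9 (G↔C, transversion), site 16 (T↔C, transition), site 23 (G↔A, transition), site 31 (C↔T, transition).
Of the 5 differences, 4 transitions and 1 transversion, so the answer is 4.

4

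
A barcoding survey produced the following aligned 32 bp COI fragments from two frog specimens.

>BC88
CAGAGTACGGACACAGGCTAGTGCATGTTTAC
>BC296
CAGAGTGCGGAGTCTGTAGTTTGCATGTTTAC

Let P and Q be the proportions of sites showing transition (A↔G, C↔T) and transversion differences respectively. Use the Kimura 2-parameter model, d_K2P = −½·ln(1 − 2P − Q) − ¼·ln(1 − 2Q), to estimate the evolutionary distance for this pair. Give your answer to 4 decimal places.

Differing sites — 7:A/G (Ti); 12:C/G (Tv); 13:A/T (Tv); 15:A/T (Tv); 17:G/T (Tv); 18:C/A (Tv); 19:T/G (Tv); 20:A/T (Tv); 21:G/T (Tv).
Of the 9 differences, 1 transition and 8 transversions over 32 sites: P = 1/32 = 0.031250, Q = 8/32 = 0.250000.
d = −0.5·ln(0.687500) − 0.25·ln(0.500000) = −0.5·(-0.374693) − 0.25·(-0.693147) = 0.3606.

0.3606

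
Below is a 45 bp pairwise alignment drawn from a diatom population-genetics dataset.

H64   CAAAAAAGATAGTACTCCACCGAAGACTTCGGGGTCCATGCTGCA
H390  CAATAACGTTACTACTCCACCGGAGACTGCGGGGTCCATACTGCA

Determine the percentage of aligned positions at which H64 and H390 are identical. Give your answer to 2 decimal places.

84.44%

Differing sites — 4:A/T; 7:A/C; 9:A/T; 12:G/C; 23:A/G; 29:T/G; 40:G/A.
38 of the 45 sites match, so the percent identity is 38/45 × 100 = 84.44%.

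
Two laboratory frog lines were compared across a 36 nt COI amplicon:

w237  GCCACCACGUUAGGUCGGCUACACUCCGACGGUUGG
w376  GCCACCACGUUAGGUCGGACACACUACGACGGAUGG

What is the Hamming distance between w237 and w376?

Mismatches occur at site 19 (C/A), site 20 (U/C), site 26 (C/A), site 33 (U/A).
That gives 4 mismatches out of 36 aligned sites, so the Hamming distance is 4.

4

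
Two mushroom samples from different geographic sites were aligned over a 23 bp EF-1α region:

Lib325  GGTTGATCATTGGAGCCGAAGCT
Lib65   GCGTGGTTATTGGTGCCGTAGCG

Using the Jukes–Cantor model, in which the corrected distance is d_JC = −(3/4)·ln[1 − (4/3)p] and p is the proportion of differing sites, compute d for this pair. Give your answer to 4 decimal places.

0.3904

Differing sites — 2:G/C; 3:T/G; 6:A/G; 8:C/T; 14:A/T; 19:A/T; 23:T/G.
p = 7/23 = 0.304348.
d = −0.75 · ln(1 − (4/3)·0.304348) = −0.75 · ln(0.594203) = −0.75 · (-0.520534) = 0.3904.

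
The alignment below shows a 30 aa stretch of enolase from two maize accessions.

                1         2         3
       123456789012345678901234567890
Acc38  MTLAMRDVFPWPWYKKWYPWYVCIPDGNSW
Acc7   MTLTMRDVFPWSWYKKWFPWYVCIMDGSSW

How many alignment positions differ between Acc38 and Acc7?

5

The sequences differ at positions 4 (A/T), 12 (P/S), 18 (Y/F), 25 (P/M), 28 (N/S).
That gives 5 mismatches out of 30 aligned sites, so the Hamming distance is 5.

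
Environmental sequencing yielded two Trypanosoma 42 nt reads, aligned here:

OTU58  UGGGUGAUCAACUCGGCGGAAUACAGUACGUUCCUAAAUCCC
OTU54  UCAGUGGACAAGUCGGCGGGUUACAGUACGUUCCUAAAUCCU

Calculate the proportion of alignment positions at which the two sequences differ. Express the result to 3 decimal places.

0.190

The sequences differ at positions 2 (G/C), 3 (G/A), 7 (A/G), 8 (U/A), 12 (C/G), 20 (A/G), 21 (A/U), 42 (C/U).
There are 8 differences over 42 sites, so p = 8/42 = 0.190.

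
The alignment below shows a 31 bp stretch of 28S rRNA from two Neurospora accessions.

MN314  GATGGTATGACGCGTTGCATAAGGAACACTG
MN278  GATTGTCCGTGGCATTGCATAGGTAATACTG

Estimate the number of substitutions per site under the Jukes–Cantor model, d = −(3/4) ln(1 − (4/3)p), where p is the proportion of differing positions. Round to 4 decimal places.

0.3672

The sequences differ at positions 4 (G/T), 7 (A/C), 8 (T/C), 10 (A/T), 11 (C/G), 14 (G/A), 22 (A/G), 24 (G/T), 27 (C/T).
p = 9/31 = 0.290323.
d = −0.75 · ln(1 − (4/3)·0.290323) = −0.75 · ln(0.612903) = −0.75 · (-0.489549) = 0.3672.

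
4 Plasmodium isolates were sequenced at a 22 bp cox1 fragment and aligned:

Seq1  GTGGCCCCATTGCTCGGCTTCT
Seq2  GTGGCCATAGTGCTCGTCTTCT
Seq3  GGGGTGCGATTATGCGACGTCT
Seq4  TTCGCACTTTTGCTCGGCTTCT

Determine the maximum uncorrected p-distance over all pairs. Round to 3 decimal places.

0.545

Pairwise Hamming distances:
  Seq1 vs Seq2: 4
  Seq1 vs Seq3: 9
  Seq1 vs Seq4: 5
  Seq2 vs Seq3: 11
  Seq2 vs Seq4: 7
  Seq3 vs Seq4: 12
The largest is 12 mismatches, between Seq3 and Seq4; p = 12/22 = 0.545.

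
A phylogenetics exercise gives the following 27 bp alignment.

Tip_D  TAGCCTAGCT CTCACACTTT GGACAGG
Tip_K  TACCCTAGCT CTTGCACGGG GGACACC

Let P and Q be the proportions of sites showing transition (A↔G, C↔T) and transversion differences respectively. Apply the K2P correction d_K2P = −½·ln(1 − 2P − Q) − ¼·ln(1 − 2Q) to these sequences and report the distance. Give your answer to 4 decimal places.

0.3783

Mismatches occur at site 3 (G→C, transversion), site 13 (C→T, transition), site 14 (A→G, transition), site 18 (T→G, transversion), site 19 (T→G, transversion), site 20 (T→G, transversion), site 26 (G→C, transversion), site 27 (G→C, transversion).
Of the 8 differences, 2 transitions and 6 transversions over 27 sites: P = 2/27 = 0.074074, Q = 6/27 = 0.222222.
d = −0.5·ln(0.629630) − 0.25·ln(0.555556) = −0.5·(-0.462623) − 0.25·(-0.587786) = 0.3783.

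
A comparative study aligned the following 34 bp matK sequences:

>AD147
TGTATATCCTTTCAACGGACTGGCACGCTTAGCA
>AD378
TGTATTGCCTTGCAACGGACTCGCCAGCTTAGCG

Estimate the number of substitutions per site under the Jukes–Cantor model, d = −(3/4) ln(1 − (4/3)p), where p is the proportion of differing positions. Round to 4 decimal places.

The sequences differ at positions 6 (A/T), 7 (T/G), 12 (T/G), 22 (G/C), 25 (A/C), 26 (C/A), 34 (A/G).
p = 7/34 = 0.205882.
d = −0.75 · ln(1 − (4/3)·0.205882) = −0.75 · ln(0.725491) = −0.75 · (-0.320907) = 0.2407.

0.2407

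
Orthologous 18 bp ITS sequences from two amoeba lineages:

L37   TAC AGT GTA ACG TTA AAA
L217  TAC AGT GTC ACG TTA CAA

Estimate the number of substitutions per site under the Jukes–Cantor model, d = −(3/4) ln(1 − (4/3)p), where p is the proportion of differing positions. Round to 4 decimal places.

Differing sites — 9:A/C; 16:A/C.
p = 2/18 = 0.111111.
d = −0.75 · ln(1 − (4/3)·0.111111) = −0.75 · ln(0.851852) = −0.75 · (-0.160342) = 0.1203.

0.1203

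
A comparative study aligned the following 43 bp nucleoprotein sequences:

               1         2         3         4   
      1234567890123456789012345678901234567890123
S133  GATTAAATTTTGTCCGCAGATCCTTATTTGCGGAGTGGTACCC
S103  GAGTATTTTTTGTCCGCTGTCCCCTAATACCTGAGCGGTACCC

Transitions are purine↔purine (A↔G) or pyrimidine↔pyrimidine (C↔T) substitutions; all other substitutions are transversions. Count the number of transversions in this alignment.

9

Mismatches occur at site 3 (T→G, transversion), site 6 (A→T, transversion), site 7 (A→T, transversion), site 18 (A→T, transversion), site 20 (A→T, transversion), site 21 (T→C, transition), site 24 (T→C, transition), site 27 (T→A, transversion), site 29 (T→A, transversion), site 30 (G→C, transversion), site 32 (G→T, transversion), site 36 (T→C, transition).
Of the 12 differences, 3 transitions and 9 transversions, so the answer is 9.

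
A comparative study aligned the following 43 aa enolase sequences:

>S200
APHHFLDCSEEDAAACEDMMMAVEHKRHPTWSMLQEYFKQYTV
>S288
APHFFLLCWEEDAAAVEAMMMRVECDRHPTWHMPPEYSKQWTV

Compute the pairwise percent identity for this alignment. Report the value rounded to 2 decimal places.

Mismatches occur at site 4 (H→F), site 7 (D→L), site 9 (S→W), site 16 (C→V), site 18 (D→A), site 22 (A→R), site 25 (H→C), site 26 (K→D), site 32 (S→H), site 34 (L→P), site 35 (Q→P), site 38 (F→S), site 41 (Y→W).
30 of the 43 sites match, so the percent identity is 30/43 × 100 = 69.77%.

69.77%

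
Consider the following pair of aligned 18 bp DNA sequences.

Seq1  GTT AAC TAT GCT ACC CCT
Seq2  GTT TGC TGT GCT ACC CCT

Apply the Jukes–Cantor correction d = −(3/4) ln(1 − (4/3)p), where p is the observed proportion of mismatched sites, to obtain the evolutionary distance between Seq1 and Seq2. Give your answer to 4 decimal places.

Differing sites — 4:A/T; 5:A/G; 8:A/G.
p = 3/18 = 0.166667.
d = −0.75 · ln(1 − (4/3)·0.166667) = −0.75 · ln(0.777777) = −0.75 · (-0.251315) = 0.1885.

0.1885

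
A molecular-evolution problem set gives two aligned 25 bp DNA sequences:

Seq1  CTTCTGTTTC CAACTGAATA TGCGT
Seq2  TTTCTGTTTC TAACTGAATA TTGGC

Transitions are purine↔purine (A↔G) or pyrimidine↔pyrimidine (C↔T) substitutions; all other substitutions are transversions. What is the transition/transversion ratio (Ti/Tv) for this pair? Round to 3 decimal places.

1.500

Differing sites — 1:C/T (Ti); 11:C/T (Ti); 22:G/T (Tv); 23:C/G (Tv); 25:T/C (Ti).
Of the 5 differences, 3 transitions and 2 transversions, so Ti/Tv = 3/2 = 1.500.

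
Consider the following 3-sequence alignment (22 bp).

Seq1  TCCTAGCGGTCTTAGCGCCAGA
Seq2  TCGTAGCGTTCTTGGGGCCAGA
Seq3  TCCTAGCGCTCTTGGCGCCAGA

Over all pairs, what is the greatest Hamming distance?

4

Pairwise Hamming distances:
  Seq1 vs Seq2: 4
  Seq1 vs Seq3: 2
  Seq2 vs Seq3: 3
The largest is 4, between Seq1 and Seq2.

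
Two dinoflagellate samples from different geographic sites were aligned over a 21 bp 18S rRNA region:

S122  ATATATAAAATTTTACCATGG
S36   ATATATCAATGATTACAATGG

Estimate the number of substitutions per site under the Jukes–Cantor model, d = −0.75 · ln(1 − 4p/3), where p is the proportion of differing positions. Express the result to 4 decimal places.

Mismatches occur at site 7 (A/C), site 10 (A/T), site 11 (T/G), site 12 (T/A), site 17 (C/A).
p = 5/21 = 0.238095.
d = −0.75 · ln(1 − (4/3)·0.238095) = −0.75 · ln(0.682540) = −0.75 · (-0.381934) = 0.2865.

0.2865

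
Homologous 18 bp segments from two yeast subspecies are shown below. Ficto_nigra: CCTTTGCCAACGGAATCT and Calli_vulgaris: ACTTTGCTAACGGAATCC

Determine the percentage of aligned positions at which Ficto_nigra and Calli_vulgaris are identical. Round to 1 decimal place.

Differing sites — 1:C/A; 8:C/T; 18:T/C.
15 of the 18 sites match, so the percent identity is 15/18 × 100 = 83.3%.

83.3%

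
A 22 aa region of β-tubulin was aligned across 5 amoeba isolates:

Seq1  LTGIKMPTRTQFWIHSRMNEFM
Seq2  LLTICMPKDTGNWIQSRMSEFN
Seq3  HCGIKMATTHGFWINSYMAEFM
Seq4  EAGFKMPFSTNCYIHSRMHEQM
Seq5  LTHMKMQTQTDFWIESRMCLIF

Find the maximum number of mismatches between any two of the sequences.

15

Pairwise Hamming distances:
  Seq1 vs Seq2: 10
  Seq1 vs Seq3: 9
  Seq1 vs Seq4: 10
  Seq1 vs Seq5: 10
  Seq2 vs Seq3: 13
  Seq2 vs Seq4: 14
  Seq2 vs Seq5: 14
  Seq3 vs Seq4: 14
  Seq3 vs Seq5: 14
  Seq4 vs Seq5: 15
The largest is 15, between Seq4 and Seq5.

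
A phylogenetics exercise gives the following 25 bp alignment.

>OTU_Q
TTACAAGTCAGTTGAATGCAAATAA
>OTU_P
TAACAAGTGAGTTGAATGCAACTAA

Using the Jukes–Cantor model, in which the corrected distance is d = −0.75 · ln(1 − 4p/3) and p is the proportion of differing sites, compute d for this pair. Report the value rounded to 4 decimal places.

0.1308

The sequences differ at positions 2 (T/A), 9 (C/G), 22 (A/C).
p = 3/25 = 0.120000.
d = −0.75 · ln(1 − (4/3)·0.120000) = −0.75 · ln(0.840000) = −0.75 · (-0.174353) = 0.1308.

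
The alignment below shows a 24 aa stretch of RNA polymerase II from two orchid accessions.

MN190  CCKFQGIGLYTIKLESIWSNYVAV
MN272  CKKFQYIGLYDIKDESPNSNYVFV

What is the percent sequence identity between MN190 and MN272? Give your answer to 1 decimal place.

70.8%

Differing sites — 2:C/K; 6:G/Y; 11:T/D; 14:L/D; 17:I/P; 18:W/N; 23:A/F.
17 of the 24 sites match, so the percent identity is 17/24 × 100 = 70.8%.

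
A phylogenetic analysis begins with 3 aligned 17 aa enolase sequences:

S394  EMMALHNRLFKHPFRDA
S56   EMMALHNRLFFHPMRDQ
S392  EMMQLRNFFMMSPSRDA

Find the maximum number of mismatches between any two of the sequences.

Pairwise Hamming distances:
  S394 vs S56: 3
  S394 vs S392: 8
  S56 vs S392: 9
The largest is 9, between S56 and S392.

9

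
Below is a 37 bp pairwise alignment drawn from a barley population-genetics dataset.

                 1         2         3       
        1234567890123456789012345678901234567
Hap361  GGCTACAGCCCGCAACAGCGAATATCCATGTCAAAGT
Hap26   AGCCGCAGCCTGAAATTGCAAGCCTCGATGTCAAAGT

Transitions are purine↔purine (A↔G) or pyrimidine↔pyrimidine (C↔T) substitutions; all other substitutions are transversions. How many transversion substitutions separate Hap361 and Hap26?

Differing sites — 1:G/A (Ti); 4:T/C (Ti); 5:A/G (Ti); 11:C/T (Ti); 13:C/A (Tv); 16:C/T (Ti); 17:A/T (Tv); 20:G/A (Ti); 22:A/G (Ti); 23:T/C (Ti); 24:A/C (Tv); 27:C/G (Tv).
Of the 12 differences, 8 transitions and 4 transversions, so the answer is 4.

4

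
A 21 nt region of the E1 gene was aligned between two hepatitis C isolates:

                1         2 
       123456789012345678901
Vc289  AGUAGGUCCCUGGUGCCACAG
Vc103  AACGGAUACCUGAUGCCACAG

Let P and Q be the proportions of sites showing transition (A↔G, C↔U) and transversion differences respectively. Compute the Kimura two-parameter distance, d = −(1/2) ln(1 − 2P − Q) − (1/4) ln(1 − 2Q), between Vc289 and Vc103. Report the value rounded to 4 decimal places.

0.3960

Differing sites — 2:G/A (Ti); 3:U/C (Ti); 4:A/G (Ti); 6:G/A (Ti); 8:C/A (Tv); 13:G/A (Ti).
Of the 6 differences, 5 transitions and 1 transversion over 21 sites: P = 5/21 = 0.238095, Q = 1/21 = 0.047619.
d = −0.5·ln(0.476191) − 0.25·ln(0.904762) = −0.5·(-0.741936) − 0.25·(-0.100083) = 0.3960.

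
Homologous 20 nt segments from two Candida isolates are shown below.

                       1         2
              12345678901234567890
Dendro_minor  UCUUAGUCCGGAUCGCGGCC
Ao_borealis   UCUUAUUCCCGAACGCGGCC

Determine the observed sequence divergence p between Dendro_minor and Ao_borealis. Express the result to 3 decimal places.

0.150

Differing sites — 6:G/U; 10:G/C; 13:U/A.
There are 3 differences over 20 sites, so p = 3/20 = 0.150.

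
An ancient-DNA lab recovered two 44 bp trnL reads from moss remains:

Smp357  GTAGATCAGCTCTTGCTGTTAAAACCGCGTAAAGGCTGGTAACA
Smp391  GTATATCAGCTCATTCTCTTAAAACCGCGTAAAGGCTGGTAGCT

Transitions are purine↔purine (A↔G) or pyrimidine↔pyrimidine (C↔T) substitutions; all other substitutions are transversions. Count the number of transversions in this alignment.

Mismatches occur at site 4 (G↔T, transversion), site 13 (T↔A, transversion), site 15 (G↔T, transversion), site 18 (G↔C, transversion), site 42 (A↔G, transition), site 44 (A↔T, transversion).
Of the 6 differences, 1 transition and 5 transversions, so the answer is 5.

5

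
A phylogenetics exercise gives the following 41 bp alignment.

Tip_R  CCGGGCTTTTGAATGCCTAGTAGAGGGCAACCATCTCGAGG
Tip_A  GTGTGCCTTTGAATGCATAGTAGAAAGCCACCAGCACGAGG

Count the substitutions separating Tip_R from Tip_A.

The sequences differ at positions 1 (C/G), 2 (C/T), 4 (G/T), 7 (T/C), 17 (C/A), 25 (G/A), 26 (G/A), 29 (A/C), 34 (T/G), 36 (T/A).
That gives 10 mismatches out of 41 aligned sites, so the Hamming distance is 10.

10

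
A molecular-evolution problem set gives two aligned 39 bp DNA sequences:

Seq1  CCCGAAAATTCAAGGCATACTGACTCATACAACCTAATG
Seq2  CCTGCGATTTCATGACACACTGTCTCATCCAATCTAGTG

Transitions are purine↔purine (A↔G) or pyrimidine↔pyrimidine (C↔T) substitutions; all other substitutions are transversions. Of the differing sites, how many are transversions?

5

Mismatches occur at site 3 (C→T, transition), site 5 (A→C, transversion), site 6 (A→G, transition), site 8 (A→T, transversion), site 13 (A→T, transversion), site 15 (G→A, transition), site 18 (T→C, transition), site 23 (A→T, transversion), site 29 (A→C, transversion), site 33 (C→T, transition), site 37 (A→G, transition).
Of the 11 differences, 6 transitions and 5 transversions, so the answer is 5.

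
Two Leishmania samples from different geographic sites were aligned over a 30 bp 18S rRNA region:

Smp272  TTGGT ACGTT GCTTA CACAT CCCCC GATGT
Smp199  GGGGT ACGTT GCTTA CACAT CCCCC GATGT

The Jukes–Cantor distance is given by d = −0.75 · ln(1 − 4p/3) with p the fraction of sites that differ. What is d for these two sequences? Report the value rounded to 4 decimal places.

Mismatches occur at site 1 (T/G), site 2 (T/G).
p = 2/30 = 0.066667.
d = −0.75 · ln(1 − (4/3)·0.066667) = −0.75 · ln(0.911111) = −0.75 · (-0.093091) = 0.0698.

0.0698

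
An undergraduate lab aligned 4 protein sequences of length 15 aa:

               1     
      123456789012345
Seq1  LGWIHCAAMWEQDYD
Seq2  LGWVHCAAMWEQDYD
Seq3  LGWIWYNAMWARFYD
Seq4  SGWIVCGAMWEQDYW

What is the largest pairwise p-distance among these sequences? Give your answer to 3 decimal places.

Pairwise Hamming distances:
  Seq1 vs Seq2: 1
  Seq1 vs Seq3: 6
  Seq1 vs Seq4: 4
  Seq2 vs Seq3: 7
  Seq2 vs Seq4: 5
  Seq3 vs Seq4: 8
The largest is 8 mismatches, between Seq3 and Seq4; p = 8/15 = 0.533.

0.533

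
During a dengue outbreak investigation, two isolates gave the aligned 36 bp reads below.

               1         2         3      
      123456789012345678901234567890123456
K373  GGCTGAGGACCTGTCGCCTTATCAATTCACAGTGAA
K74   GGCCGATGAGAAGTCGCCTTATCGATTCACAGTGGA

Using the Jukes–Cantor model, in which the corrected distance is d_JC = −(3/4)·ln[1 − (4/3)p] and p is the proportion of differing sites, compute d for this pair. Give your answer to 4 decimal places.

0.2251

Mismatches occur at site 4 (T→C), site 7 (G→T), site 10 (C→G), site 11 (C→A), site 12 (T→A), site 24 (A→G), site 35 (A→G).
p = 7/36 = 0.194444.
d = −0.75 · ln(1 − (4/3)·0.194444) = −0.75 · ln(0.740741) = −0.75 · (-0.300104) = 0.2251.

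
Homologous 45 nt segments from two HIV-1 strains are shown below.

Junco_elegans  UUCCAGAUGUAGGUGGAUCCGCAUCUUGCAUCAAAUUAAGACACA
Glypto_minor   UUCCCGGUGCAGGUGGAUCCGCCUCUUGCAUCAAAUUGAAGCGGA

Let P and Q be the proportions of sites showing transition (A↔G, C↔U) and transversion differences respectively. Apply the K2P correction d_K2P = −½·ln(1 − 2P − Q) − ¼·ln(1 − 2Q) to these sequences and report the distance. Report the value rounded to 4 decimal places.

Mismatches occur at site 5 (A/C, transversion), site 7 (A/G, transition), site 10 (U/C, transition), site 23 (A/C, transversion), site 38 (A/G, transition), site 40 (G/A, transition), site 41 (A/G, transition), site 43 (A/G, transition), site 44 (C/G, transversion).
Of the 9 differences, 6 transitions and 3 transversions over 45 sites: P = 6/45 = 0.133333, Q = 3/45 = 0.066667.
d = −0.5·ln(0.666667) − 0.25·ln(0.866666) = −0.5·(-0.405465) − 0.25·(-0.143102) = 0.2385.

0.2385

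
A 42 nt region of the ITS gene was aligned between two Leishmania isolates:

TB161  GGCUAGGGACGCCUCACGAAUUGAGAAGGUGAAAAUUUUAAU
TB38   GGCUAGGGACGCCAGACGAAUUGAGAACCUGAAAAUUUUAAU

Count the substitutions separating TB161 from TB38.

The sequences differ at positions 14 (U/A), 15 (C/G), 28 (G/C), 29 (G/C).
That gives 4 mismatches out of 42 aligned sites, so the Hamming distance is 4.

4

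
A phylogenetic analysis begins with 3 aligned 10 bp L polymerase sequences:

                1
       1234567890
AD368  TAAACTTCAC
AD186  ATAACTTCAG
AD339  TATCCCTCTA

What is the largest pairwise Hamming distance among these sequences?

7

Pairwise Hamming distances:
  AD368 vs AD186: 3
  AD368 vs AD339: 5
  AD186 vs AD339: 7
The largest is 7, between AD186 and AD339.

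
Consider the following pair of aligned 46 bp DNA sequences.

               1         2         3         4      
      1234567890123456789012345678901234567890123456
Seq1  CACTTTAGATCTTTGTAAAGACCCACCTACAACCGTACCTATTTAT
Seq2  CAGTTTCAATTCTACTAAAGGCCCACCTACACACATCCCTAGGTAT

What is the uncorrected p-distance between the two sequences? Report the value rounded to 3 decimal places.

Mismatches occur at site 3 (C→G), site 7 (A→C), site 8 (G→A), site 11 (C→T), site 12 (T→C), site 14 (T→A), site 15 (G→C), site 21 (A→G), site 32 (A→C), site 33 (C→A), site 35 (G→A), site 37 (A→C), site 42 (T→G), site 43 (T→G).
There are 14 differences over 46 sites, so p = 14/46 = 0.304.

0.304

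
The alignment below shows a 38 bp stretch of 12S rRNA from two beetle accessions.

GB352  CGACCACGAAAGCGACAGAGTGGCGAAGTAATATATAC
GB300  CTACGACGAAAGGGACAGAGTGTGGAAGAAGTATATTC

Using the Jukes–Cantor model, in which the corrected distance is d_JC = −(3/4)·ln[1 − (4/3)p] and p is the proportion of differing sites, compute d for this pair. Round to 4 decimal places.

Differing sites — 2:G/T; 5:C/G; 13:C/G; 23:G/T; 24:C/G; 29:T/A; 31:A/G; 37:A/T.
p = 8/38 = 0.210526.
d = −0.75 · ln(1 − (4/3)·0.210526) = −0.75 · ln(0.719299) = −0.75 · (-0.329478) = 0.2471.

0.2471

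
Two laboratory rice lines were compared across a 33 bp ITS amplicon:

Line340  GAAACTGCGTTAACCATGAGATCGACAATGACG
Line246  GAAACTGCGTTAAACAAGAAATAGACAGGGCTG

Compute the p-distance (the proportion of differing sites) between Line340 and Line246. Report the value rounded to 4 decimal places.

0.2424

Differing sites — 14:C/A; 17:T/A; 20:G/A; 23:C/A; 28:A/G; 29:T/G; 31:A/C; 32:C/T.
There are 8 differences over 33 sites, so p = 8/33 = 0.2424.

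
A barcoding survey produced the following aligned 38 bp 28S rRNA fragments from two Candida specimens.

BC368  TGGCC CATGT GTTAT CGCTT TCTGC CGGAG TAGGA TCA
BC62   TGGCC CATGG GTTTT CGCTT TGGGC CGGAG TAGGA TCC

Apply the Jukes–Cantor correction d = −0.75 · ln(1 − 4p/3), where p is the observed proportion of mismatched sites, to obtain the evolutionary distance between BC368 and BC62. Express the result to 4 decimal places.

The sequences differ at positions 10 (T/G), 14 (A/T), 22 (C/G), 23 (T/G), 38 (A/C).
p = 5/38 = 0.131579.
d = −0.75 · ln(1 − (4/3)·0.131579) = −0.75 · ln(0.824561) = −0.75 · (-0.192904) = 0.1447.

0.1447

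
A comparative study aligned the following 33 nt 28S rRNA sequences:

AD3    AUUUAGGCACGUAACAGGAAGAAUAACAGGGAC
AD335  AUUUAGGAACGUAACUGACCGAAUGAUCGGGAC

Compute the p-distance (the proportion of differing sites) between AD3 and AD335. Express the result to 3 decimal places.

Mismatches occur at site 8 (C↔A), site 16 (A↔U), site 18 (G↔A), site 19 (A↔C), site 20 (A↔C), site 25 (A↔G), site 27 (C↔U), site 28 (A↔C).
There are 8 differences over 33 sites, so p = 8/33 = 0.242.

0.242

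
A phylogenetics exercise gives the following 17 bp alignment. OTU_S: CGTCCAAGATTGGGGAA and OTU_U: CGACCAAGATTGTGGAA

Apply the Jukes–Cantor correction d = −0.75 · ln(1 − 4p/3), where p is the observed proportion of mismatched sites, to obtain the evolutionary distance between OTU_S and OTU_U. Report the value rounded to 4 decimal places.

Mismatches occur at site 3 (T/A), site 13 (G/T).
p = 2/17 = 0.117647.
d = −0.75 · ln(1 − (4/3)·0.117647) = −0.75 · ln(0.843137) = −0.75 · (-0.170626) = 0.1280.

0.1280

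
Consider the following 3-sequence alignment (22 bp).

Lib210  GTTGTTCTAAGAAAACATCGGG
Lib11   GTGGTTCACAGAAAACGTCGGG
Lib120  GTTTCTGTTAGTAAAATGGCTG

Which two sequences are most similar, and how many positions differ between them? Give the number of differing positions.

Pairwise Hamming distances:
  Lib210 vs Lib11: 4
  Lib210 vs Lib120: 11
  Lib11 vs Lib120: 13
The smallest is 4, between Lib210 and Lib11.

4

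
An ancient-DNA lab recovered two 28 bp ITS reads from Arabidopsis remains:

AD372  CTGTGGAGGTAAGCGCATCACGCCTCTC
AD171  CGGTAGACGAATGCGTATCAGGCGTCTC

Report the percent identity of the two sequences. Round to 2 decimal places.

71.43%

Differing sites — 2:T/G; 5:G/A; 8:G/C; 10:T/A; 12:A/T; 16:C/T; 21:C/G; 24:C/G.
20 of the 28 sites match, so the percent identity is 20/28 × 100 = 71.43%.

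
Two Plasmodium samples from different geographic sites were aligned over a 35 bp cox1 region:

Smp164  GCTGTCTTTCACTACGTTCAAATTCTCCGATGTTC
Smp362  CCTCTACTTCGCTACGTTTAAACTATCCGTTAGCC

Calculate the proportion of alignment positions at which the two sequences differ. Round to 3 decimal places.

0.343

The sequences differ at positions 1 (G/C), 4 (G/C), 6 (C/A), 7 (T/C), 11 (A/G), 19 (C/T), 23 (T/C), 25 (C/A), 30 (A/T), 32 (G/A), 33 (T/G), 34 (T/C).
There are 12 differences over 35 sites, so p = 12/35 = 0.343.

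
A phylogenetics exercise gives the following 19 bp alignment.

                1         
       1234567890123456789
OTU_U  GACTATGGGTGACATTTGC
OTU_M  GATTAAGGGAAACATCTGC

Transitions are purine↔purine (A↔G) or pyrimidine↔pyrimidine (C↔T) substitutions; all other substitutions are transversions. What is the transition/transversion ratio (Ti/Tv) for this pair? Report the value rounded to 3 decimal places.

Mismatches occur at site 3 (C/T, transition), site 6 (T/A, transversion), site 10 (T/A, transversion), site 11 (G/A, transition), site 16 (T/C, transition).
Of the 5 differences, 3 transitions and 2 transversions, so Ti/Tv = 3/2 = 1.500.

1.500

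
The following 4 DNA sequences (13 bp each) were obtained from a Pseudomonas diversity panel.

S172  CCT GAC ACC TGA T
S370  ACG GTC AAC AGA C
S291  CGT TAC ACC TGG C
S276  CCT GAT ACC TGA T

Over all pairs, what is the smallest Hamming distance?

Pairwise Hamming distances:
  S172 vs S370: 6
  S172 vs S291: 4
  S172 vs S276: 1
  S370 vs S291: 8
  S370 vs S276: 7
  S291 vs S276: 5
The smallest is 1, between S172 and S276.

1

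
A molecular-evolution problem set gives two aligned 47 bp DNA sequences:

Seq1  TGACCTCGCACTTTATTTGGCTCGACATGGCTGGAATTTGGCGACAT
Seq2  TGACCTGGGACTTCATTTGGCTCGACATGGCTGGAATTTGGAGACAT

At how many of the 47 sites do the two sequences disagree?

4

The sequences differ at positions 7 (C/G), 9 (C/G), 14 (T/C), 42 (C/A).
That gives 4 mismatches out of 47 aligned sites, so the Hamming distance is 4.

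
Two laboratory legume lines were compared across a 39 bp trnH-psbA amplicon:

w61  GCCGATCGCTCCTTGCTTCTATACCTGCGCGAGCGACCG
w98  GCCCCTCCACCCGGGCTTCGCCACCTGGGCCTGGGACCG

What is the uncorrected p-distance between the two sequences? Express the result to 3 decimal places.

The sequences differ at positions 4 (G/C), 5 (A/C), 8 (G/C), 9 (C/A), 10 (T/C), 13 (T/G), 14 (T/G), 20 (T/G), 21 (A/C), 22 (T/C), 28 (C/G), 31 (G/C), 32 (A/T), 34 (C/G).
There are 14 differences over 39 sites, so p = 14/39 = 0.359.

0.359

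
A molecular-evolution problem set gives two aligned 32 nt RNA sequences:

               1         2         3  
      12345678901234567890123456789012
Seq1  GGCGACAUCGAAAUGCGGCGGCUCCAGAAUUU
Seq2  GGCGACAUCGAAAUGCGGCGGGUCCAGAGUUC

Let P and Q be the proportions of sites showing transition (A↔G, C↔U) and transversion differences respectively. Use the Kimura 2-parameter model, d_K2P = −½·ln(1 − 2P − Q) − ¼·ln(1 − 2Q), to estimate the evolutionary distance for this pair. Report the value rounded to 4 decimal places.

Differing sites — 22:C/G (Tv); 29:A/G (Ti); 32:U/C (Ti).
Of the 3 differences, 2 transitions and 1 transversion over 32 sites: P = 2/32 = 0.062500, Q = 1/32 = 0.031250.
d = −0.5·ln(0.843750) − 0.25·ln(0.937500) = −0.5·(-0.169899) − 0.25·(-0.064539) = 0.1011.

0.1011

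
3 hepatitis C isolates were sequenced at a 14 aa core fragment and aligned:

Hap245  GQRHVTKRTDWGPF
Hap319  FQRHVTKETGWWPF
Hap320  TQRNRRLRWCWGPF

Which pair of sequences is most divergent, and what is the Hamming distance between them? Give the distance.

9

Pairwise Hamming distances:
  Hap245 vs Hap319: 4
  Hap245 vs Hap320: 7
  Hap319 vs Hap320: 9
The largest is 9, between Hap319 and Hap320.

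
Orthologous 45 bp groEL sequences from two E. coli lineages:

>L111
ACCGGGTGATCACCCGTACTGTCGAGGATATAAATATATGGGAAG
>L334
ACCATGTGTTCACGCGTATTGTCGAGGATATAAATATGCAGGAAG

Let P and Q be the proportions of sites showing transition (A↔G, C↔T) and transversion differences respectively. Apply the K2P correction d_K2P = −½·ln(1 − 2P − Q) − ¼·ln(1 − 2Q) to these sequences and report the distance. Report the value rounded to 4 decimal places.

0.2062

Mismatches occur at site 4 (G→A, transition), site 5 (G→T, transversion), site 9 (A→T, transversion), site 14 (C→G, transversion), site 19 (C→T, transition), site 38 (A→G, transition), site 39 (T→C, transition), site 40 (G→A, transition).
Of the 8 differences, 5 transitions and 3 transversions over 45 sites: P = 5/45 = 0.111111, Q = 3/45 = 0.066667.
d = −0.5·ln(0.711111) − 0.25·ln(0.866666) = −0.5·(-0.340927) − 0.25·(-0.143102) = 0.2062.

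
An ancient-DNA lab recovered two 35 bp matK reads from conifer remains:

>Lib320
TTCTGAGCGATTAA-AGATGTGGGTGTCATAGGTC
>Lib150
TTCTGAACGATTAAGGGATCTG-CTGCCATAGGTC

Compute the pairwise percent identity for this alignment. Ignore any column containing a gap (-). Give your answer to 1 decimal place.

84.8%

Excluding the 2 gap columns leaves 33 comparable sites.
Mismatches occur at site 7 (G→A), site 16 (A→G), site 20 (G→C), site 24 (G→C), site 27 (T→C).
28 of the 33 comparable sites match, so the percent identity is 28/33 × 100 = 84.8%.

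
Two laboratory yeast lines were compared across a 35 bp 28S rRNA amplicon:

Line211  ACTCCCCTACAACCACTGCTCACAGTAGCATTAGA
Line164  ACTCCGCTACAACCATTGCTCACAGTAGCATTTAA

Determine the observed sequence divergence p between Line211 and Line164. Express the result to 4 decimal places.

The sequences differ at positions 6 (C/G), 16 (C/T), 33 (A/T), 34 (G/A).
There are 4 differences over 35 sites, so p = 4/35 = 0.1143.

0.1143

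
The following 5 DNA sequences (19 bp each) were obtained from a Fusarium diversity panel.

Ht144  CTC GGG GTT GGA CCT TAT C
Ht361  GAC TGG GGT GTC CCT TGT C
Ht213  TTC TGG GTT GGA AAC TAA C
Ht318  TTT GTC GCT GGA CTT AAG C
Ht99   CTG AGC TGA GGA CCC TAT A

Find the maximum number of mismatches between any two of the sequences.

Pairwise Hamming distances:
  Ht144 vs Ht361: 7
  Ht144 vs Ht213: 6
  Ht144 vs Ht318: 8
  Ht144 vs Ht99: 8
  Ht361 vs Ht213: 10
  Ht361 vs Ht318: 13
  Ht361 vs Ht99: 12
  Ht213 vs Ht318: 10
  Ht213 vs Ht99: 11
  Ht318 vs Ht99: 12
The largest is 13, between Ht361 and Ht318.

13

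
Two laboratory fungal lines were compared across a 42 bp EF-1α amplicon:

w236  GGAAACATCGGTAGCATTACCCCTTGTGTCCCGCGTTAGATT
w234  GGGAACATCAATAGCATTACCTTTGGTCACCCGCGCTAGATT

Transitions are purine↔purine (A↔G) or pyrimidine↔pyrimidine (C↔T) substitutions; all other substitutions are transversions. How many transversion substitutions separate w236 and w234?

3

Mismatches occur at site 3 (A/G, transition), site 10 (G/A, transition), site 11 (G/A, transition), site 22 (C/T, transition), site 23 (C/T, transition), site 25 (T/G, transversion), site 28 (G/C, transversion), site 29 (T/A, transversion), site 36 (T/C, transition).
Of the 9 differences, 6 transitions and 3 transversions, so the answer is 3.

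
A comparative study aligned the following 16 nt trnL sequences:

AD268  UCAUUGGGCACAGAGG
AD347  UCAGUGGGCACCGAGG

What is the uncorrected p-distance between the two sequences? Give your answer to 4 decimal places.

Mismatches occur at site 4 (U→G), site 12 (A→C).
There are 2 differences over 16 sites, so p = 2/16 = 0.1250.

0.1250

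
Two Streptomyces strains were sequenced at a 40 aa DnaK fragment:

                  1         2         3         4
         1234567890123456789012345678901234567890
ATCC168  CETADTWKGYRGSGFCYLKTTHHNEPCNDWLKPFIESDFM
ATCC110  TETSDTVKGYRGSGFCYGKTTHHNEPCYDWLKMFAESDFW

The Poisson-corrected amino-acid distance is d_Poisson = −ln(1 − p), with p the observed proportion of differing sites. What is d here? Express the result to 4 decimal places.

The sequences differ at positions 1 (C/T), 4 (A/S), 7 (W/V), 18 (L/G), 28 (N/Y), 33 (P/M), 35 (I/A), 40 (M/W).
p = 8/40 = 0.200000.
d = −ln(1 − 0.200000) = −ln(0.800000) = 0.2231.

0.2231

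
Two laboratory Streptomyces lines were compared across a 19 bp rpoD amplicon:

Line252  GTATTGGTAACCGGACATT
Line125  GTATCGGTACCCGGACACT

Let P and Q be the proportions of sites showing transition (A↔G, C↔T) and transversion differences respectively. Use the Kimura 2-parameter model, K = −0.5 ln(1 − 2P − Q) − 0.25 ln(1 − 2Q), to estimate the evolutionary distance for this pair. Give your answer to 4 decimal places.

0.1805

Differing sites — 5:T/C (Ti); 10:A/C (Tv); 18:T/C (Ti).
Of the 3 differences, 2 transitions and 1 transversion over 19 sites: P = 2/19 = 0.105263, Q = 1/19 = 0.052632.
d = −0.5·ln(0.736842) − 0.25·ln(0.894736) = −0.5·(-0.305382) − 0.25·(-0.111227) = 0.1805.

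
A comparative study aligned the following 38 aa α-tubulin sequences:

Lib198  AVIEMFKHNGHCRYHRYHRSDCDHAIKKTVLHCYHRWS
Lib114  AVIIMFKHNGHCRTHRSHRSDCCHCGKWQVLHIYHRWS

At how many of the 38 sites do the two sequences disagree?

The sequences differ at positions 4 (E/I), 14 (Y/T), 17 (Y/S), 23 (D/C), 25 (A/C), 26 (I/G), 28 (K/W), 29 (T/Q), 33 (C/I).
That gives 9 mismatches out of 38 aligned sites, so the Hamming distance is 9.

9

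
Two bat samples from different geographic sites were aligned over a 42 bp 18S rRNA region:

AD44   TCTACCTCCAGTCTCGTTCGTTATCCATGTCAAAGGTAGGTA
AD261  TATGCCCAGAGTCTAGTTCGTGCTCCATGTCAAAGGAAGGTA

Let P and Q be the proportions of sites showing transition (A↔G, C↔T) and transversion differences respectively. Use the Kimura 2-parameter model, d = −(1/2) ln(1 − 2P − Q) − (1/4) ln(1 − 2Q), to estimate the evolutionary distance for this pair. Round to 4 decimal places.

Mismatches occur at site 2 (C↔A, transversion), site 4 (A↔G, transition), site 7 (T↔C, transition), site 8 (C↔A, transversion), site 9 (C↔G, transversion), site 15 (C↔A, transversion), site 22 (T↔G, transversion), site 23 (A↔C, transversion), site 37 (T↔A, transversion).
Of the 9 differences, 2 transitions and 7 transversions over 42 sites: P = 2/42 = 0.047619, Q = 7/42 = 0.166667.
d = −0.5·ln(0.738095) − 0.25·ln(0.666666) = −0.5·(-0.303683) − 0.25·(-0.405466) = 0.2532.

0.2532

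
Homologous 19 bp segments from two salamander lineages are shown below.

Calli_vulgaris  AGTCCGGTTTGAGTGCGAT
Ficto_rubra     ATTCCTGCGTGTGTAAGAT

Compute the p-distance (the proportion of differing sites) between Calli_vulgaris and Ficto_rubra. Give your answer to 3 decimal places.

0.368

Mismatches occur at site 2 (G/T), site 6 (G/T), site 8 (T/C), site 9 (T/G), site 12 (A/T), site 15 (G/A), site 16 (C/A).
There are 7 differences over 19 sites, so p = 7/19 = 0.368.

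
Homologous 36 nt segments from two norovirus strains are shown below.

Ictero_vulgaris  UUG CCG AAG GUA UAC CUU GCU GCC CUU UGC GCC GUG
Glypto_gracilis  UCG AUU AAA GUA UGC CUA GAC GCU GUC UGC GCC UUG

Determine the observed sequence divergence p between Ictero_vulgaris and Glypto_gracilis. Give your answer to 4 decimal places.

0.3611

The sequences differ at positions 2 (U/C), 4 (C/A), 5 (C/U), 6 (G/U), 9 (G/A), 14 (A/G), 18 (U/A), 20 (C/A), 21 (U/C), 24 (C/U), 25 (C/G), 27 (U/C), 34 (G/U).
There are 13 differences over 36 sites, so p = 13/36 = 0.3611.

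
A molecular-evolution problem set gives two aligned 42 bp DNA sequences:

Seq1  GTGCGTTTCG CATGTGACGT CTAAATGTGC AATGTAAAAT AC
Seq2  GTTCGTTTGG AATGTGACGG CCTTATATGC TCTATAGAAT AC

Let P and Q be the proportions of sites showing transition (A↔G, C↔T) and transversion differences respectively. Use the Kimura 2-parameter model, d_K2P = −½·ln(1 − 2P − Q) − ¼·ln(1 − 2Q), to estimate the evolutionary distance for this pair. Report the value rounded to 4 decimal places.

0.3597

Differing sites — 3:G/T (Tv); 9:C/G (Tv); 11:C/A (Tv); 20:T/G (Tv); 22:T/C (Ti); 23:A/T (Tv); 24:A/T (Tv); 27:G/A (Ti); 31:A/T (Tv); 32:A/C (Tv); 34:G/A (Ti); 37:A/G (Ti).
Of the 12 differences, 4 transitions and 8 transversions over 42 sites: P = 4/42 = 0.095238, Q = 8/42 = 0.190476.
d = −0.5·ln(0.619048) − 0.25·ln(0.619048) = −0.5·(-0.479572) − 0.25·(-0.479572) = 0.3597.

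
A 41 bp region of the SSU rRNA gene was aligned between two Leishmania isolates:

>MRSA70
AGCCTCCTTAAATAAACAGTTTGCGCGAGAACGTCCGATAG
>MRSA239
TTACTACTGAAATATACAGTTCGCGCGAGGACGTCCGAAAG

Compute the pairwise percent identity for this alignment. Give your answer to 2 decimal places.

78.05%

The sequences differ at positions 1 (A/T), 2 (G/T), 3 (C/A), 6 (C/A), 9 (T/G), 15 (A/T), 22 (T/C), 30 (A/G), 39 (T/A).
32 of the 41 sites match, so the percent identity is 32/41 × 100 = 78.05%.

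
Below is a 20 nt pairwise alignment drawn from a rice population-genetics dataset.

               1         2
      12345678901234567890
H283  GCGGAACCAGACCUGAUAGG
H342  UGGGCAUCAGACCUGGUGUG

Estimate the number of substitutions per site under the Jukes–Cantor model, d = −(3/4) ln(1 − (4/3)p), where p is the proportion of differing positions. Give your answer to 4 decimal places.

Mismatches occur at site 1 (G↔U), site 2 (C↔G), site 5 (A↔C), site 7 (C↔U), site 16 (A↔G), site 18 (A↔G), site 19 (G↔U).
p = 7/20 = 0.350000.
d = −0.75 · ln(1 − (4/3)·0.350000) = −0.75 · ln(0.533333) = −0.75 · (-0.628609) = 0.4715.

0.4715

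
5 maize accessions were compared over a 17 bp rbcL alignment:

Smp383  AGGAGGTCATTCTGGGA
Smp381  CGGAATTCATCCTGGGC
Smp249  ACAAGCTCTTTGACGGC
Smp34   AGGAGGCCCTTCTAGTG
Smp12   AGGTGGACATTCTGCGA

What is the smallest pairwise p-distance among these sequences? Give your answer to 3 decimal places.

Pairwise Hamming distances:
  Smp383 vs Smp381: 5
  Smp383 vs Smp249: 8
  Smp383 vs Smp34: 5
  Smp383 vs Smp12: 3
  Smp381 vs Smp249: 10
  Smp381 vs Smp34: 9
  Smp381 vs Smp12: 8
  Smp249 vs Smp34: 10
  Smp249 vs Smp12: 11
  Smp34 vs Smp12: 7
The smallest is 3 mismatches, between Smp383 and Smp12; p = 3/17 = 0.176.

0.176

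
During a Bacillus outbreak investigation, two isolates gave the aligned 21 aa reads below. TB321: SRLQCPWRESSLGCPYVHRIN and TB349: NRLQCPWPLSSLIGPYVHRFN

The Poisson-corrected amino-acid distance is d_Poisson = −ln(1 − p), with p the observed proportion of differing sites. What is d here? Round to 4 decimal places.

Mismatches occur at site 1 (S↔N), site 8 (R↔P), site 9 (E↔L), site 13 (G↔I), site 14 (C↔G), site 20 (I↔F).
p = 6/21 = 0.285714.
d = −ln(1 − 0.285714) = −ln(0.714286) = 0.3365.

0.3365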